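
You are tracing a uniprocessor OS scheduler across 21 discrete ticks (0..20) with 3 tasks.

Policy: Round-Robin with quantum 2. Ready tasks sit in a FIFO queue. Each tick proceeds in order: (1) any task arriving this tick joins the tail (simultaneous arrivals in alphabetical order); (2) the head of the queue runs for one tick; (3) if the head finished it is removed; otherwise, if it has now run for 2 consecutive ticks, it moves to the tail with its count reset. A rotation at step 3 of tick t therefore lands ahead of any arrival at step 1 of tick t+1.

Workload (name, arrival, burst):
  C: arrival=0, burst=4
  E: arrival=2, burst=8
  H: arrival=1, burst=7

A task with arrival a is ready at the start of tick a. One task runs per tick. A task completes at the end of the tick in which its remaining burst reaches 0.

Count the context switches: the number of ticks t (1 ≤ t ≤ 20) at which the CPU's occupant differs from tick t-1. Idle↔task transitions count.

context switches = 10

t=0: queue=[C] q_used=0 → run C
t=1: queue=[C,H] q_used=1 → run C
t=2: queue=[H,C,E] q_used=0 → run H
t=3: queue=[H,C,E] q_used=1 → run H
t=4: queue=[C,E,H] q_used=0 → run C
t=5: queue=[C,E,H] q_used=1 → run C
t=6: queue=[E,H] q_used=0 → run E
t=7: queue=[E,H] q_used=1 → run E
t=8: queue=[H,E] q_used=0 → run H
t=9: queue=[H,E] q_used=1 → run H
t=10: queue=[E,H] q_used=0 → run E
t=11: queue=[E,H] q_used=1 → run E
t=12: queue=[H,E] q_used=0 → run H
t=13: queue=[H,E] q_used=1 → run H
t=14: queue=[E,H] q_used=0 → run E
t=15: queue=[E,H] q_used=1 → run E
t=16: queue=[H,E] q_used=0 → run H
t=17: queue=[E] q_used=0 → run E
t=18: queue=[E] q_used=1 → run E
t=19: (idle)
t=20: (idle)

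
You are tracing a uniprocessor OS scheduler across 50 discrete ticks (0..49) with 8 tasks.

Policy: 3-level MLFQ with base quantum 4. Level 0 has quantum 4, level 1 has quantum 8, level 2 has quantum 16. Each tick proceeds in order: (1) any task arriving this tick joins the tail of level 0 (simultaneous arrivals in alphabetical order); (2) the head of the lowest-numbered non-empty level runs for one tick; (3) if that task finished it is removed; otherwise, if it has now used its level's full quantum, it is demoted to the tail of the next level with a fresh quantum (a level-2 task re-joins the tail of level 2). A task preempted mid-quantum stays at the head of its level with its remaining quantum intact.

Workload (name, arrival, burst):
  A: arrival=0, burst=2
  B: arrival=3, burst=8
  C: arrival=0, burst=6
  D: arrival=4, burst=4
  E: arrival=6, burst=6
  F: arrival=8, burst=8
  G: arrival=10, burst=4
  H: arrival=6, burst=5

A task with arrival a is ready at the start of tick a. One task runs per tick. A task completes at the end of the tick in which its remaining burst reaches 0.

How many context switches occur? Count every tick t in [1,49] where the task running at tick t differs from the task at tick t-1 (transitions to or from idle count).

t=0: L0/L1/L2 = AC/-/- → run A
t=1: L0/L1/L2 = AC/-/- → run A
t=2: L0/L1/L2 = C/-/- → run C
t=3: L0/L1/L2 = CB/-/- → run C
t=4: L0/L1/L2 = CBD/-/- → run C
t=5: L0/L1/L2 = CBD/-/- → run C
t=6: L0/L1/L2 = BDEH/C/- → run B
t=7: L0/L1/L2 = BDEH/C/- → run B
t=8: L0/L1/L2 = BDEHF/C/- → run B
t=9: L0/L1/L2 = BDEHF/C/- → run B
t=10: L0/L1/L2 = DEHFG/CB/- → run D
t=11: L0/L1/L2 = DEHFG/CB/- → run D
t=12: L0/L1/L2 = DEHFG/CB/- → run D
t=13: L0/L1/L2 = DEHFG/CB/- → run D
t=14: L0/L1/L2 = EHFG/CB/- → run E
t=15: L0/L1/L2 = EHFG/CB/- → run E
t=16: L0/L1/L2 = EHFG/CB/- → run E
t=17: L0/L1/L2 = EHFG/CB/- → run E
t=18: L0/L1/L2 = HFG/CBE/- → run H
t=19: L0/L1/L2 = HFG/CBE/- → run H
t=20: L0/L1/L2 = HFG/CBE/- → run H
t=21: L0/L1/L2 = HFG/CBE/- → run H
t=22: L0/L1/L2 = FG/CBEH/- → run F
t=23: L0/L1/L2 = FG/CBEH/- → run F
t=24: L0/L1/L2 = FG/CBEH/- → run F
t=25: L0/L1/L2 = FG/CBEH/- → run F
t=26: L0/L1/L2 = G/CBEHF/- → run G
t=27: L0/L1/L2 = G/CBEHF/- → run G
t=28: L0/L1/L2 = G/CBEHF/- → run G
t=29: L0/L1/L2 = G/CBEHF/- → run G
t=30: L0/L1/L2 = -/CBEHF/- → run C
t=31: L0/L1/L2 = -/CBEHF/- → run C
t=32: L0/L1/L2 = -/BEHF/- → run B
t=33: L0/L1/L2 = -/BEHF/- → run B
t=34: L0/L1/L2 = -/BEHF/- → run B
t=35: L0/L1/L2 = -/BEHF/- → run B
t=36: L0/L1/L2 = -/EHF/- → run E
t=37: L0/L1/L2 = -/EHF/- → run E
t=38: L0/L1/L2 = -/HF/- → run H
t=39: L0/L1/L2 = -/F/- → run F
t=40: L0/L1/L2 = -/F/- → run F
t=41: L0/L1/L2 = -/F/- → run F
t=42: L0/L1/L2 = -/F/- → run F
t=43: (idle)
t=44: (idle)
t=45: (idle)
t=46: (idle)
t=47: (idle)
t=48: (idle)
t=49: (idle)

context switches = 13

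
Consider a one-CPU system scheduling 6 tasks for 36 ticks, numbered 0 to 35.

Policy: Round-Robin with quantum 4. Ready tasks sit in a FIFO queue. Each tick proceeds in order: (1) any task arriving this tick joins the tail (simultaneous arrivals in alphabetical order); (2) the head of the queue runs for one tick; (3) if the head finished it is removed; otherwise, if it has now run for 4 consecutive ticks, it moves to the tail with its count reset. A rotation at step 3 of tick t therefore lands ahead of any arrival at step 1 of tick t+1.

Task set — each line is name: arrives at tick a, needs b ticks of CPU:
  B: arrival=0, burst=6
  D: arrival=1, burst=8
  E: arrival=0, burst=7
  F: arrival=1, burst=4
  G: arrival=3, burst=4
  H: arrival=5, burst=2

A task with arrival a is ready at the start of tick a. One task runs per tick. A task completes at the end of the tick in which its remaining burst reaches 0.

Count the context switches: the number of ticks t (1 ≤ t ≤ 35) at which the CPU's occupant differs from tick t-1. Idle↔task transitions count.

context switches = 9

t=0: queue=[B,E] q_used=0 → run B
t=1: queue=[B,E,D,F] q_used=1 → run B
t=2: queue=[B,E,D,F] q_used=2 → run B
t=3: queue=[B,E,D,F,G] q_used=3 → run B
t=4: queue=[E,D,F,G,B] q_used=0 → run E
t=5: queue=[E,D,F,G,B,H] q_used=1 → run E
t=6: queue=[E,D,F,G,B,H] q_used=2 → run E
t=7: queue=[E,D,F,G,B,H] q_used=3 → run E
t=8: queue=[D,F,G,B,H,E] q_used=0 → run D
t=9: queue=[D,F,G,B,H,E] q_used=1 → run D
t=10: queue=[D,F,G,B,H,E] q_used=2 → run D
t=11: queue=[D,F,G,B,H,E] q_used=3 → run D
t=12: queue=[F,G,B,H,E,D] q_used=0 → run F
t=13: queue=[F,G,B,H,E,D] q_used=1 → run F
t=14: queue=[F,G,B,H,E,D] q_used=2 → run F
t=15: queue=[F,G,B,H,E,D] q_used=3 → run F
t=16: queue=[G,B,H,E,D] q_used=0 → run G
t=17: queue=[G,B,H,E,D] q_used=1 → run G
t=18: queue=[G,B,H,E,D] q_used=2 → run G
t=19: queue=[G,B,H,E,D] q_used=3 → run G
t=20: queue=[B,H,E,D] q_used=0 → run B
t=21: queue=[B,H,E,D] q_used=1 → run B
t=22: queue=[H,E,D] q_used=0 → run H
t=23: queue=[H,E,D] q_used=1 → run H
t=24: queue=[E,D] q_used=0 → run E
t=25: queue=[E,D] q_used=1 → run E
t=26: queue=[E,D] q_used=2 → run E
t=27: queue=[D] q_used=0 → run D
t=28: queue=[D] q_used=1 → run D
t=29: queue=[D] q_used=2 → run D
t=30: queue=[D] q_used=3 → run D
t=31: (idle)
t=32: (idle)
t=33: (idle)
t=34: (idle)
t=35: (idle)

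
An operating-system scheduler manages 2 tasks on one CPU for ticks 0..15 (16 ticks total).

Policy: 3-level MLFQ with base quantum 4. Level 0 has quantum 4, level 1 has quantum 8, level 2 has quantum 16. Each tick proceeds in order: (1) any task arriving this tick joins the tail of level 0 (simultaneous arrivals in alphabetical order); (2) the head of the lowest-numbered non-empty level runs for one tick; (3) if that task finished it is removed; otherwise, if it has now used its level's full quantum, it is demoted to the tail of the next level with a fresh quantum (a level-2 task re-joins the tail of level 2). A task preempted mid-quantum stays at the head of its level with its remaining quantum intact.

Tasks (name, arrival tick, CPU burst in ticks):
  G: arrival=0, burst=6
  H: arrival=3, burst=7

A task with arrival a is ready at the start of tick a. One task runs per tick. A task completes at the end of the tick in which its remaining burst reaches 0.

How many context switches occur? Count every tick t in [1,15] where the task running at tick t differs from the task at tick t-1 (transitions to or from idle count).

t=0: L0/L1/L2 = G/-/- → run G
t=1: L0/L1/L2 = G/-/- → run G
t=2: L0/L1/L2 = G/-/- → run G
t=3: L0/L1/L2 = GH/-/- → run G
t=4: L0/L1/L2 = H/G/- → run H
t=5: L0/L1/L2 = H/G/- → run H
t=6: L0/L1/L2 = H/G/- → run H
t=7: L0/L1/L2 = H/G/- → run H
t=8: L0/L1/L2 = -/GH/- → run G
t=9: L0/L1/L2 = -/GH/- → run G
t=10: L0/L1/L2 = -/H/- → run H
t=11: L0/L1/L2 = -/H/- → run H
t=12: L0/L1/L2 = -/H/- → run H
t=13: (idle)
t=14: (idle)
t=15: (idle)

context switches = 4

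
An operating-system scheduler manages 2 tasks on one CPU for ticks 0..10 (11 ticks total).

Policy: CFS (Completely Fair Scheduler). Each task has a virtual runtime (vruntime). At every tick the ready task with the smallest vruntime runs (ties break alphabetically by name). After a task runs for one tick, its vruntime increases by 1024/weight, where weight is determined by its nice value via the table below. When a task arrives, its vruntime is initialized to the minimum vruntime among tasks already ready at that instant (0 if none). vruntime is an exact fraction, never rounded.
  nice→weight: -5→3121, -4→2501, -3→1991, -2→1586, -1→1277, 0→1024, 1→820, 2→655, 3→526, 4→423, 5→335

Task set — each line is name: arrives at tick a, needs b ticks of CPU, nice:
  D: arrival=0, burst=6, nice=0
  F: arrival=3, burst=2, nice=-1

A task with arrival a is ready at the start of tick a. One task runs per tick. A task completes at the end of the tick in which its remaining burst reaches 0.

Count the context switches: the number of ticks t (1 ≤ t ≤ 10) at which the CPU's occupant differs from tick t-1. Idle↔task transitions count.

context switches = 3

t=0: vr[D=0] → run D
t=1: vr[D=1] → run D
t=2: vr[D=2] → run D
t=3: vr[D=3 F=3] → run D
t=4: vr[D=4 F=3] → run F
t=5: vr[D=4 F=4855/1277] → run F
t=6: vr[D=4] → run D
t=7: vr[D=5] → run D
t=8: (idle)
t=9: (idle)
t=10: (idle)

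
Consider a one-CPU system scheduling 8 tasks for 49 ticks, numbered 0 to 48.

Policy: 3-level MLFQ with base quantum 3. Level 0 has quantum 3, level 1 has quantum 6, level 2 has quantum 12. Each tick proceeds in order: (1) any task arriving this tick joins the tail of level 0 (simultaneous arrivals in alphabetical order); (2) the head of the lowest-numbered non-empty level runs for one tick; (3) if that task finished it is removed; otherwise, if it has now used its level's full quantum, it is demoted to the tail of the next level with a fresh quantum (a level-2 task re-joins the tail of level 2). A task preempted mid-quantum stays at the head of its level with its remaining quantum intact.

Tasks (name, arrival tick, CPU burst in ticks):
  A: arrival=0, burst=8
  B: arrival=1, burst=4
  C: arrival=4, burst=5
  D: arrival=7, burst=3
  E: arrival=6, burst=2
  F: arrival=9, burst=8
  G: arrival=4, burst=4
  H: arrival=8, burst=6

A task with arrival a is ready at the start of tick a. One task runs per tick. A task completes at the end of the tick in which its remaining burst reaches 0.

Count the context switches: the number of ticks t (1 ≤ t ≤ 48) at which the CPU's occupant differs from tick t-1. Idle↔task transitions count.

t=0: L0/L1/L2 = A/-/- → run A
t=1: L0/L1/L2 = AB/-/- → run A
t=2: L0/L1/L2 = AB/-/- → run A
t=3: L0/L1/L2 = B/A/- → run B
t=4: L0/L1/L2 = BCG/A/- → run B
t=5: L0/L1/L2 = BCG/A/- → run B
t=6: L0/L1/L2 = CGE/AB/- → run C
t=7: L0/L1/L2 = CGED/AB/- → run C
t=8: L0/L1/L2 = CGEDH/AB/- → run C
t=9: L0/L1/L2 = GEDHF/ABC/- → run G
t=10: L0/L1/L2 = GEDHF/ABC/- → run G
t=11: L0/L1/L2 = GEDHF/ABC/- → run G
t=12: L0/L1/L2 = EDHF/ABCG/- → run E
t=13: L0/L1/L2 = EDHF/ABCG/- → run E
t=14: L0/L1/L2 = DHF/ABCG/- → run D
t=15: L0/L1/L2 = DHF/ABCG/- → run D
t=16: L0/L1/L2 = DHF/ABCG/- → run D
t=17: L0/L1/L2 = HF/ABCG/- → run H
t=18: L0/L1/L2 = HF/ABCG/- → run H
t=19: L0/L1/L2 = HF/ABCG/- → run H
t=20: L0/L1/L2 = F/ABCGH/- → run F
t=21: L0/L1/L2 = F/ABCGH/- → run F
t=22: L0/L1/L2 = F/ABCGH/- → run F
t=23: L0/L1/L2 = -/ABCGHF/- → run A
t=24: L0/L1/L2 = -/ABCGHF/- → run A
t=25: L0/L1/L2 = -/ABCGHF/- → run A
t=26: L0/L1/L2 = -/ABCGHF/- → run A
t=27: L0/L1/L2 = -/ABCGHF/- → run A
t=28: L0/L1/L2 = -/BCGHF/- → run B
t=29: L0/L1/L2 = -/CGHF/- → run C
t=30: L0/L1/L2 = -/CGHF/- → run C
t=31: L0/L1/L2 = -/GHF/- → run G
t=32: L0/L1/L2 = -/HF/- → run H
t=33: L0/L1/L2 = -/HF/- → run H
t=34: L0/L1/L2 = -/HF/- → run H
t=35: L0/L1/L2 = -/F/- → run F
t=36: L0/L1/L2 = -/F/- → run F
t=37: L0/L1/L2 = -/F/- → run F
t=38: L0/L1/L2 = -/F/- → run F
t=39: L0/L1/L2 = -/F/- → run F
t=40: (idle)
t=41: (idle)
t=42: (idle)
t=43: (idle)
t=44: (idle)
t=45: (idle)
t=46: (idle)
t=47: (idle)
t=48: (idle)

context switches = 14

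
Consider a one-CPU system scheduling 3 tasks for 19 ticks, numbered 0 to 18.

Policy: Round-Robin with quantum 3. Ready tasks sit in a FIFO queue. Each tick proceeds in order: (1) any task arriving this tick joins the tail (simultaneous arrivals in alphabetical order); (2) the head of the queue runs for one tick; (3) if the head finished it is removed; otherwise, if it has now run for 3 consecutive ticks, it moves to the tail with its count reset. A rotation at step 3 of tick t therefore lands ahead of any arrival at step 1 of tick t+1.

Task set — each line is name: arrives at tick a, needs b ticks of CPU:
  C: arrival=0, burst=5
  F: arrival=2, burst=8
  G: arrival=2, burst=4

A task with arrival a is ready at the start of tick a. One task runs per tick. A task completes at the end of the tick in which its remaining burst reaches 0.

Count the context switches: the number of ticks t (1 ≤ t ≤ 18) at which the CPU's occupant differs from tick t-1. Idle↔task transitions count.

t=0: queue=[C] q_used=0 → run C
t=1: queue=[C] q_used=1 → run C
t=2: queue=[C,F,G] q_used=2 → run C
t=3: queue=[F,G,C] q_used=0 → run F
t=4: queue=[F,G,C] q_used=1 → run F
t=5: queue=[F,G,C] q_used=2 → run F
t=6: queue=[G,C,F] q_used=0 → run G
t=7: queue=[G,C,F] q_used=1 → run G
t=8: queue=[G,C,F] q_used=2 → run G
t=9: queue=[C,F,G] q_used=0 → run C
t=10: queue=[C,F,G] q_used=1 → run C
t=11: queue=[F,G] q_used=0 → run F
t=12: queue=[F,G] q_used=1 → run F
t=13: queue=[F,G] q_used=2 → run F
t=14: queue=[G,F] q_used=0 → run G
t=15: queue=[F] q_used=0 → run F
t=16: queue=[F] q_used=1 → run F
t=17: (idle)
t=18: (idle)

context switches = 7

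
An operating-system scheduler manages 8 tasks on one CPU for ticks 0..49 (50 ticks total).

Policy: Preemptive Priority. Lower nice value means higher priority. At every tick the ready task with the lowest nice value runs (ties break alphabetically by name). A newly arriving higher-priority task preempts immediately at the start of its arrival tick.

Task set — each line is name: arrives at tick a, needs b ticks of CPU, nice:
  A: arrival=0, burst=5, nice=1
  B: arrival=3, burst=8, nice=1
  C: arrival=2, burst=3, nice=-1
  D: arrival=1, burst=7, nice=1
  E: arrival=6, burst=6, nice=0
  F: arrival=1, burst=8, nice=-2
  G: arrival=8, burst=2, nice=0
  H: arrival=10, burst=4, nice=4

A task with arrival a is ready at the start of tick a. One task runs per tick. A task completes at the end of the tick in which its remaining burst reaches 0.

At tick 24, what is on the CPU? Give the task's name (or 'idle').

t=0: ready={A} → run A
t=1: ready={A,D,F} → run F
t=2: ready={A,C,D,F} → run F
t=3: ready={A,B,C,D,F} → run F
t=4: ready={A,B,C,D,F} → run F
t=5: ready={A,B,C,D,F} → run F
t=6: ready={A,B,C,D,E,F} → run F
t=7: ready={A,B,C,D,E,F} → run F
t=8: ready={A,B,C,D,E,F,G} → run F
t=9: ready={A,B,C,D,E,G} → run C
t=10: ready={A,B,C,D,E,G,H} → run C
t=11: ready={A,B,C,D,E,G,H} → run C
t=12: ready={A,B,D,E,G,H} → run E
t=13: ready={A,B,D,E,G,H} → run E
t=14: ready={A,B,D,E,G,H} → run E
t=15: ready={A,B,D,E,G,H} → run E
t=16: ready={A,B,D,E,G,H} → run E
t=17: ready={A,B,D,E,G,H} → run E
t=18: ready={A,B,D,G,H} → run G
t=19: ready={A,B,D,G,H} → run G
t=20: ready={A,B,D,H} → run A
t=21: ready={A,B,D,H} → run A
t=22: ready={A,B,D,H} → run A
t=23: ready={A,B,D,H} → run A
t=24: ready={B,D,H} → run B
t=25: ready={B,D,H} → run B
t=26: ready={B,D,H} → run B
t=27: ready={B,D,H} → run B
t=28: ready={B,D,H} → run B
t=29: ready={B,D,H} → run B
t=30: ready={B,D,H} → run B
t=31: ready={B,D,H} → run B
t=32: ready={D,H} → run D
t=33: ready={D,H} → run D
t=34: ready={D,H} → run D
t=35: ready={D,H} → run D
t=36: ready={D,H} → run D
t=37: ready={D,H} → run D
t=38: ready={D,H} → run D
t=39: ready={H} → run H
t=40: ready={H} → run H
t=41: ready={H} → run H
t=42: ready={H} → run H
t=43: (idle)
t=44: (idle)
t=45: (idle)
t=46: (idle)
t=47: (idle)
t=48: (idle)
t=49: (idle)

running at tick 24 = B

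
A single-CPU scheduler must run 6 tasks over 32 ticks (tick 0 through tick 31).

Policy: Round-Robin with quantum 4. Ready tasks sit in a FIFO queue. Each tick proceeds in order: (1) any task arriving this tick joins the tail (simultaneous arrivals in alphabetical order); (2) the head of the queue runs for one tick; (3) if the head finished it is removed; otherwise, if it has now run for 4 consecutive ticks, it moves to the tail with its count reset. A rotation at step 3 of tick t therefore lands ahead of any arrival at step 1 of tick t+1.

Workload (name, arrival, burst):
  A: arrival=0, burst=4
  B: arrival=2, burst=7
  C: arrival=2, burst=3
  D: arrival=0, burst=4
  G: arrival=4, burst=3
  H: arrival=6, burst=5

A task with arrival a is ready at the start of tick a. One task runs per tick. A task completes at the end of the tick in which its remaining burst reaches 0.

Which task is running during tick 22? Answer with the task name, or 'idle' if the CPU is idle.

running at tick 22 = B

t=0: queue=[A,D] q_used=0 → run A
t=1: queue=[A,D] q_used=1 → run A
t=2: queue=[A,D,B,C] q_used=2 → run A
t=3: queue=[A,D,B,C] q_used=3 → run A
t=4: queue=[D,B,C,G] q_used=0 → run D
t=5: queue=[D,B,C,G] q_used=1 → run D
t=6: queue=[D,B,C,G,H] q_used=2 → run D
t=7: queue=[D,B,C,G,H] q_used=3 → run D
t=8: queue=[B,C,G,H] q_used=0 → run B
t=9: queue=[B,C,G,H] q_used=1 → run B
t=10: queue=[B,C,G,H] q_used=2 → run B
t=11: queue=[B,C,G,H] q_used=3 → run B
t=12: queue=[C,G,H,B] q_used=0 → run C
t=13: queue=[C,G,H,B] q_used=1 → run C
t=14: queue=[C,G,H,B] q_used=2 → run C
t=15: queue=[G,H,B] q_used=0 → run G
t=16: queue=[G,H,B] q_used=1 → run G
t=17: queue=[G,H,B] q_used=2 → run G
t=18: queue=[H,B] q_used=0 → run H
t=19: queue=[H,B] q_used=1 → run H
t=20: queue=[H,B] q_used=2 → run H
t=21: queue=[H,B] q_used=3 → run H
t=22: queue=[B,H] q_used=0 → run B
t=23: queue=[B,H] q_used=1 → run B
t=24: queue=[B,H] q_used=2 → run B
t=25: queue=[H] q_used=0 → run H
t=26: (idle)
t=27: (idle)
t=28: (idle)
t=29: (idle)
t=30: (idle)
t=31: (idle)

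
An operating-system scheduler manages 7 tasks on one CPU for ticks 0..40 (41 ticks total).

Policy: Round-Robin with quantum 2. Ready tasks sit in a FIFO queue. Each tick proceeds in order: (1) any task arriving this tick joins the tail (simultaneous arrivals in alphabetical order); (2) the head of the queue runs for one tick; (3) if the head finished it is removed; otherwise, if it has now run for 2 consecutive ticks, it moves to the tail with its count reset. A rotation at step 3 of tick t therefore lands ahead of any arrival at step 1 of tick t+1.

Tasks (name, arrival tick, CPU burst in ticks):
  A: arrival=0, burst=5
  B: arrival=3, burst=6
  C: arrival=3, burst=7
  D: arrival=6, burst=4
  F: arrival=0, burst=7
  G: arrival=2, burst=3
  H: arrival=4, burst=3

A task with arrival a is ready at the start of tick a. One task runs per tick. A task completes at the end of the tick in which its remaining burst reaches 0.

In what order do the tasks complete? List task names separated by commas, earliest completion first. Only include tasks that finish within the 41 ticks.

t=0: queue=[A,F] q_used=0 → run A
t=1: queue=[A,F] q_used=1 → run A
t=2: queue=[F,A,G] q_used=0 → run F
t=3: queue=[F,A,G,B,C] q_used=1 → run F
t=4: queue=[A,G,B,C,F,H] q_used=0 → run A
t=5: queue=[A,G,B,C,F,H] q_used=1 → run A
t=6: queue=[G,B,C,F,H,A,D] q_used=0 → run G
t=7: queue=[G,B,C,F,H,A,D] q_used=1 → run G
t=8: queue=[B,C,F,H,A,D,G] q_used=0 → run B
t=9: queue=[B,C,F,H,A,D,G] q_used=1 → run B
t=10: queue=[C,F,H,A,D,G,B] q_used=0 → run C
t=11: queue=[C,F,H,A,D,G,B] q_used=1 → run C
t=12: queue=[F,H,A,D,G,B,C] q_used=0 → run F
t=13: queue=[F,H,A,D,G,B,C] q_used=1 → run F
t=14: queue=[H,A,D,G,B,C,F] q_used=0 → run H
t=15: queue=[H,A,D,G,B,C,F] q_used=1 → run H
t=16: queue=[A,D,G,B,C,F,H] q_used=0 → run A
t=17: queue=[D,G,B,C,F,H] q_used=0 → run D
t=18: queue=[D,G,B,C,F,H] q_used=1 → run D
t=19: queue=[G,B,C,F,H,D] q_used=0 → run G
t=20: queue=[B,C,F,H,D] q_used=0 → run B
t=21: queue=[B,C,F,H,D] q_used=1 → run B
t=22: queue=[C,F,H,D,B] q_used=0 → run C
t=23: queue=[C,F,H,D,B] q_used=1 → run C
t=24: queue=[F,H,D,B,C] q_used=0 → run F
t=25: queue=[F,H,D,B,C] q_used=1 → run F
t=26: queue=[H,D,B,C,F] q_used=0 → run H
t=27: queue=[D,B,C,F] q_used=0 → run D
t=28: queue=[D,B,C,F] q_used=1 → run D
t=29: queue=[B,C,F] q_used=0 → run B
t=30: queue=[B,C,F] q_used=1 → run B
t=31: queue=[C,F] q_used=0 → run C
t=32: queue=[C,F] q_used=1 → run C
t=33: queue=[F,C] q_used=0 → run F
t=34: queue=[C] q_used=0 → run C
t=35: (idle)
t=36: (idle)
t=37: (idle)
t=38: (idle)
t=39: (idle)
t=40: (idle)

completion order = A, G, H, D, B, F, C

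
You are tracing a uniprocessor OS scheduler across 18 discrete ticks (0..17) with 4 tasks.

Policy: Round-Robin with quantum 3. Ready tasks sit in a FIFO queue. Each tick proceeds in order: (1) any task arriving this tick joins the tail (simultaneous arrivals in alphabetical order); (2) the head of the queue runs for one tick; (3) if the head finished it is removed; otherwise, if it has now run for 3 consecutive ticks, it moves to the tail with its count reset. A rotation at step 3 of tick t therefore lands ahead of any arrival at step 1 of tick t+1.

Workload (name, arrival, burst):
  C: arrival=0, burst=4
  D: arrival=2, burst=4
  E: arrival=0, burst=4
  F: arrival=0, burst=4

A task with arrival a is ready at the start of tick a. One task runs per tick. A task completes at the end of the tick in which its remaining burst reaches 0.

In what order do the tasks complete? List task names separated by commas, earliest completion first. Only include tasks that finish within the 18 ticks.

t=0: queue=[C,E,F] q_used=0 → run C
t=1: queue=[C,E,F] q_used=1 → run C
t=2: queue=[C,E,F,D] q_used=2 → run C
t=3: queue=[E,F,D,C] q_used=0 → run E
t=4: queue=[E,F,D,C] q_used=1 → run E
t=5: queue=[E,F,D,C] q_used=2 → run E
t=6: queue=[F,D,C,E] q_used=0 → run F
t=7: queue=[F,D,C,E] q_used=1 → run F
t=8: queue=[F,D,C,E] q_used=2 → run F
t=9: queue=[D,C,E,F] q_used=0 → run D
t=10: queue=[D,C,E,F] q_used=1 → run D
t=11: queue=[D,C,E,F] q_used=2 → run D
t=12: queue=[C,E,F,D] q_used=0 → run C
t=13: queue=[E,F,D] q_used=0 → run E
t=14: queue=[F,D] q_used=0 → run F
t=15: queue=[D] q_used=0 → run D
t=16: (idle)
t=17: (idle)

completion order = C, E, F, D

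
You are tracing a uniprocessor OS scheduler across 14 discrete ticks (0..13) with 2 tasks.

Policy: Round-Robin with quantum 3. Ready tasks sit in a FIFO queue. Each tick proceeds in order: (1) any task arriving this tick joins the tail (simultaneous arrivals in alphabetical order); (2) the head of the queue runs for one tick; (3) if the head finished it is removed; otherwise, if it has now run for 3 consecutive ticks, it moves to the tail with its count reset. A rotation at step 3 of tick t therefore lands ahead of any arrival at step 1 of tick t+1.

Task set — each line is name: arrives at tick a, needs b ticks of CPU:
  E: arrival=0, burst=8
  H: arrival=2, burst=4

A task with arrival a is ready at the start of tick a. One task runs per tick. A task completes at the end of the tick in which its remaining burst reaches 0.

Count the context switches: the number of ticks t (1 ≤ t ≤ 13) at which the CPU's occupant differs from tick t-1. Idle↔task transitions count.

t=0: queue=[E] q_used=0 → run E
t=1: queue=[E] q_used=1 → run E
t=2: queue=[E,H] q_used=2 → run E
t=3: queue=[H,E] q_used=0 → run H
t=4: queue=[H,E] q_used=1 → run H
t=5: queue=[H,E] q_used=2 → run H
t=6: queue=[E,H] q_used=0 → run E
t=7: queue=[E,H] q_used=1 → run E
t=8: queue=[E,H] q_used=2 → run E
t=9: queue=[H,E] q_used=0 → run H
t=10: queue=[E] q_used=0 → run E
t=11: queue=[E] q_used=1 → run E
t=12: (idle)
t=13: (idle)

context switches = 5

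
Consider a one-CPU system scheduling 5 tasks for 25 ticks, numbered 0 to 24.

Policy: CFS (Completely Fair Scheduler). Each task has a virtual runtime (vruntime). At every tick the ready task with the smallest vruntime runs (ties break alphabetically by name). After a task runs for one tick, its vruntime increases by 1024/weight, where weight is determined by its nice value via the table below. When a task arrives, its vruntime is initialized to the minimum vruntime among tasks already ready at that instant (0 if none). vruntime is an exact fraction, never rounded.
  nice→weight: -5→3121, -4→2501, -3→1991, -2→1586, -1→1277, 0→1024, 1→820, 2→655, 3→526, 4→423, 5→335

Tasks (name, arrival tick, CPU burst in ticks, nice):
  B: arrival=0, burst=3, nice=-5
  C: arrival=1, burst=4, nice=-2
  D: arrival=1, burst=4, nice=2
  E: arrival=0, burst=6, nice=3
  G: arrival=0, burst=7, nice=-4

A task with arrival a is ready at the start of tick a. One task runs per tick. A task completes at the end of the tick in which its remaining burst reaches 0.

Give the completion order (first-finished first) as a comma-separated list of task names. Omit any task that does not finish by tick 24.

t=0: vr[B=0 E=0 G=0] → run B
t=1: vr[B=1024/3121 C=0 D=0 E=0 G=0] → run C
t=2: vr[B=1024/3121 C=512/793 D=0 E=0 G=0] → run D
t=3: vr[B=1024/3121 C=512/793 D=1024/655 E=0 G=0] → run E
t=4: vr[B=1024/3121 C=512/793 D=1024/655 E=512/263 G=0] → run G
t=5: vr[B=1024/3121 C=512/793 D=1024/655 E=512/263 G=1024/2501] → run B
t=6: vr[B=2048/3121 C=512/793 D=1024/655 E=512/263 G=1024/2501] → run G
t=7: vr[B=2048/3121 C=512/793 D=1024/655 E=512/263 G=2048/2501] → run C
t=8: vr[B=2048/3121 C=1024/793 D=1024/655 E=512/263 G=2048/2501] → run B
t=9: vr[C=1024/793 D=1024/655 E=512/263 G=2048/2501] → run G
t=10: vr[C=1024/793 D=1024/655 E=512/263 G=3072/2501] → run G
t=11: vr[C=1024/793 D=1024/655 E=512/263 G=4096/2501] → run C
t=12: vr[C=1536/793 D=1024/655 E=512/263 G=4096/2501] → run D
t=13: vr[C=1536/793 D=2048/655 E=512/263 G=4096/2501] → run G
t=14: vr[C=1536/793 D=2048/655 E=512/263 G=5120/2501] → run C
t=15: vr[D=2048/655 E=512/263 G=5120/2501] → run E
t=16: vr[D=2048/655 E=1024/263 G=5120/2501] → run G
t=17: vr[D=2048/655 E=1024/263 G=6144/2501] → run G
t=18: vr[D=2048/655 E=1024/263] → run D
t=19: vr[D=3072/655 E=1024/263] → run E
t=20: vr[D=3072/655 E=1536/263] → run D
t=21: vr[E=1536/263] → run E
t=22: vr[E=2048/263] → run E
t=23: vr[E=2560/263] → run E
t=24: (idle)

completion order = B, C, G, D, E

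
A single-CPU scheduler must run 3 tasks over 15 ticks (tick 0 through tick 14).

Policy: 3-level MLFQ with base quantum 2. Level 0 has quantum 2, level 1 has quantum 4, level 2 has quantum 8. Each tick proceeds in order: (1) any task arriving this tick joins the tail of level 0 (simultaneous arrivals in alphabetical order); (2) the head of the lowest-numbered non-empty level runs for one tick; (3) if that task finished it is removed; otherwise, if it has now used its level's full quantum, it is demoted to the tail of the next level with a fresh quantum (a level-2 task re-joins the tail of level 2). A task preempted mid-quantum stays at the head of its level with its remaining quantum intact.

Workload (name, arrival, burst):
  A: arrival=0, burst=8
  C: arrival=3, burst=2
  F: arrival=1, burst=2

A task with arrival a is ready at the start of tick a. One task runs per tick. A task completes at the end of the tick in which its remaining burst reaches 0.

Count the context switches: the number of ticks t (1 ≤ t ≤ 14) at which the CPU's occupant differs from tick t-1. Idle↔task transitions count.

context switches = 4

t=0: L0/L1/L2 = A/-/- → run A
t=1: L0/L1/L2 = AF/-/- → run A
t=2: L0/L1/L2 = F/A/- → run F
t=3: L0/L1/L2 = FC/A/- → run F
t=4: L0/L1/L2 = C/A/- → run C
t=5: L0/L1/L2 = C/A/- → run C
t=6: L0/L1/L2 = -/A/- → run A
t=7: L0/L1/L2 = -/A/- → run A
t=8: L0/L1/L2 = -/A/- → run A
t=9: L0/L1/L2 = -/A/- → run A
t=10: L0/L1/L2 = -/-/A → run A
t=11: L0/L1/L2 = -/-/A → run A
t=12: (idle)
t=13: (idle)
t=14: (idle)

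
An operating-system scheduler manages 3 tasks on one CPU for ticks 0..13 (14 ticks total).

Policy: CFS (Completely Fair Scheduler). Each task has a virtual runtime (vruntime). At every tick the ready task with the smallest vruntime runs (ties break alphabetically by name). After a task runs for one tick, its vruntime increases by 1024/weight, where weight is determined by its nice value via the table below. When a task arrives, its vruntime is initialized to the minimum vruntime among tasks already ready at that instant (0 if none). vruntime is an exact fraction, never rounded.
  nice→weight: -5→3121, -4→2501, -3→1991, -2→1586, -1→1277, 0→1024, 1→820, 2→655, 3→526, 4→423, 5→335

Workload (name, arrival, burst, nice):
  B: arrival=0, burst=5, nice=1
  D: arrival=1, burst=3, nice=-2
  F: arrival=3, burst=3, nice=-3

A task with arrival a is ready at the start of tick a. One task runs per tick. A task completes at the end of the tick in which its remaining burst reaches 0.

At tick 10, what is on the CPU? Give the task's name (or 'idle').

running at tick 10 = B

t=0: vr[B=0] → run B
t=1: vr[B=256/205 D=256/205] → run B
t=2: vr[B=512/205 D=256/205] → run D
t=3: vr[B=512/205 D=307968/162565 F=307968/162565] → run D
t=4: vr[B=512/205 D=412928/162565 F=307968/162565] → run F
t=5: vr[B=512/205 D=412928/162565 F=779630848/323666915] → run F
t=6: vr[B=512/205 D=412928/162565 F=946097408/323666915] → run B
t=7: vr[B=768/205 D=412928/162565 F=946097408/323666915] → run D
t=8: vr[B=768/205 F=946097408/323666915] → run F
t=9: vr[B=768/205] → run B
t=10: vr[B=1024/205] → run B
t=11: (idle)
t=12: (idle)
t=13: (idle)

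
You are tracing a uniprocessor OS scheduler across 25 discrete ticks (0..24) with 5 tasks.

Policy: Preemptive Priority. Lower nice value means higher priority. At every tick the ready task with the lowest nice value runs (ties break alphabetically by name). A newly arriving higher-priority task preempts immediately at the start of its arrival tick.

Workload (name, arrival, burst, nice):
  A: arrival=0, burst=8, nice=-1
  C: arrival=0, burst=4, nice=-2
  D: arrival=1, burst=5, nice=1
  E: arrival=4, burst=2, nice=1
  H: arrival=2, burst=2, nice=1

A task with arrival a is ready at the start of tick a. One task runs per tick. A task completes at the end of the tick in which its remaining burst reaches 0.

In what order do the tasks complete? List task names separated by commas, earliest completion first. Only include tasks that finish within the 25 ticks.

t=0: ready={A,C} → run C
t=1: ready={A,C,D} → run C
t=2: ready={A,C,D,H} → run C
t=3: ready={A,C,D,H} → run C
t=4: ready={A,D,E,H} → run A
t=5: ready={A,D,E,H} → run A
t=6: ready={A,D,E,H} → run A
t=7: ready={A,D,E,H} → run A
t=8: ready={A,D,E,H} → run A
t=9: ready={A,D,E,H} → run A
t=10: ready={A,D,E,H} → run A
t=11: ready={A,D,E,H} → run A
t=12: ready={D,E,H} → run D
t=13: ready={D,E,H} → run D
t=14: ready={D,E,H} → run D
t=15: ready={D,E,H} → run D
t=16: ready={D,E,H} → run D
t=17: ready={E,H} → run E
t=18: ready={E,H} → run E
t=19: ready={H} → run H
t=20: ready={H} → run H
t=21: (idle)
t=22: (idle)
t=23: (idle)
t=24: (idle)

completion order = C, A, D, E, H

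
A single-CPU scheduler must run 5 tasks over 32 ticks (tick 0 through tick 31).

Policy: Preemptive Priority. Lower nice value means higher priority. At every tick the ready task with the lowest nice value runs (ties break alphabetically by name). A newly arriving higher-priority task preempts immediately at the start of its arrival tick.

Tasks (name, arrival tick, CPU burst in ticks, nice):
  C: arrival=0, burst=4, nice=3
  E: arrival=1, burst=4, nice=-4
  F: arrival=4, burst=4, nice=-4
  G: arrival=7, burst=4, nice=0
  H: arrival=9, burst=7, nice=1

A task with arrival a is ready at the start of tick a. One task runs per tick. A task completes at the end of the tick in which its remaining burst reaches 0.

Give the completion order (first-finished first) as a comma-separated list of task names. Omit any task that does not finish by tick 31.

t=0: ready={C} → run C
t=1: ready={C,E} → run E
t=2: ready={C,E} → run E
t=3: ready={C,E} → run E
t=4: ready={C,E,F} → run E
t=5: ready={C,F} → run F
t=6: ready={C,F} → run F
t=7: ready={C,F,G} → run F
t=8: ready={C,F,G} → run F
t=9: ready={C,G,H} → run G
t=10: ready={C,G,H} → run G
t=11: ready={C,G,H} → run G
t=12: ready={C,G,H} → run G
t=13: ready={C,H} → run H
t=14: ready={C,H} → run H
t=15: ready={C,H} → run H
t=16: ready={C,H} → run H
t=17: ready={C,H} → run H
t=18: ready={C,H} → run H
t=19: ready={C,H} → run H
t=20: ready={C} → run C
t=21: ready={C} → run C
t=22: ready={C} → run C
t=23: (idle)
t=24: (idle)
t=25: (idle)
t=26: (idle)
t=27: (idle)
t=28: (idle)
t=29: (idle)
t=30: (idle)
t=31: (idle)

completion order = E, F, G, H, C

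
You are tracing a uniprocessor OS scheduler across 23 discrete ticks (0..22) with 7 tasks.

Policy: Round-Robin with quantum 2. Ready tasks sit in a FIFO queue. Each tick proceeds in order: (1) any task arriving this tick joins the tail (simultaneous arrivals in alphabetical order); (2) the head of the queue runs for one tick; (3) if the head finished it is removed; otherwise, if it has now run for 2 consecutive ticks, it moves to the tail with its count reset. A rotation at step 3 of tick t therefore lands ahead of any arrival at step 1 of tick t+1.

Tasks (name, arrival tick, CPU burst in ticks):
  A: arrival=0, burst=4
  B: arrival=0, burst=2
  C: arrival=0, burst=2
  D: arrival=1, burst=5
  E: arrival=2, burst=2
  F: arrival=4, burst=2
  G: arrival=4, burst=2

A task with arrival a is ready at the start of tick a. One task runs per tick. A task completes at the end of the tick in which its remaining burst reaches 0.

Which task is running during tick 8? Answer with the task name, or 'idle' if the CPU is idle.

running at tick 8 = A

t=0: queue=[A,B,C] q_used=0 → run A
t=1: queue=[A,B,C,D] q_used=1 → run A
t=2: queue=[B,C,D,A,E] q_used=0 → run B
t=3: queue=[B,C,D,A,E] q_used=1 → run B
t=4: queue=[C,D,A,E,F,G] q_used=0 → run C
t=5: queue=[C,D,A,E,F,G] q_used=1 → run C
t=6: queue=[D,A,E,F,G] q_used=0 → run D
t=7: queue=[D,A,E,F,G] q_used=1 → run D
t=8: queue=[A,E,F,G,D] q_used=0 → run A
t=9: queue=[A,E,F,G,D] q_used=1 → run A
t=10: queue=[E,F,G,D] q_used=0 → run E
t=11: queue=[E,F,G,D] q_used=1 → run E
t=12: queue=[F,G,D] q_used=0 → run F
t=13: queue=[F,G,D] q_used=1 → run F
t=14: queue=[G,D] q_used=0 → run G
t=15: queue=[G,D] q_used=1 → run G
t=16: queue=[D] q_used=0 → run D
t=17: queue=[D] q_used=1 → run D
t=18: queue=[D] q_used=0 → run D
t=19: (idle)
t=20: (idle)
t=21: (idle)
t=22: (idle)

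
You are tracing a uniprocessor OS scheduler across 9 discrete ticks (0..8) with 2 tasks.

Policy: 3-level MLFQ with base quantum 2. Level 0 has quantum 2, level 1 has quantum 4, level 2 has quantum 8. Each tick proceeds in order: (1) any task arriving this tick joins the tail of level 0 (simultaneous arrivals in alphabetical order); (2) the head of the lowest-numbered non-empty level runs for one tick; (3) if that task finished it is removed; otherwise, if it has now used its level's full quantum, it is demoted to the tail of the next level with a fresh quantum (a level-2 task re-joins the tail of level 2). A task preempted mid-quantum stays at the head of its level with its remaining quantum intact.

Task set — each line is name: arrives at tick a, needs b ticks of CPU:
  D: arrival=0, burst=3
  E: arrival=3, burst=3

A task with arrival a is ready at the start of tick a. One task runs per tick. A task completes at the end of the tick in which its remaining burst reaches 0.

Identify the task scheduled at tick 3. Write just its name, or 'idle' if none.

t=0: L0/L1/L2 = D/-/- → run D
t=1: L0/L1/L2 = D/-/- → run D
t=2: L0/L1/L2 = -/D/- → run D
t=3: L0/L1/L2 = E/-/- → run E
t=4: L0/L1/L2 = E/-/- → run E
t=5: L0/L1/L2 = -/E/- → run E
t=6: (idle)
t=7: (idle)
t=8: (idle)

running at tick 3 = E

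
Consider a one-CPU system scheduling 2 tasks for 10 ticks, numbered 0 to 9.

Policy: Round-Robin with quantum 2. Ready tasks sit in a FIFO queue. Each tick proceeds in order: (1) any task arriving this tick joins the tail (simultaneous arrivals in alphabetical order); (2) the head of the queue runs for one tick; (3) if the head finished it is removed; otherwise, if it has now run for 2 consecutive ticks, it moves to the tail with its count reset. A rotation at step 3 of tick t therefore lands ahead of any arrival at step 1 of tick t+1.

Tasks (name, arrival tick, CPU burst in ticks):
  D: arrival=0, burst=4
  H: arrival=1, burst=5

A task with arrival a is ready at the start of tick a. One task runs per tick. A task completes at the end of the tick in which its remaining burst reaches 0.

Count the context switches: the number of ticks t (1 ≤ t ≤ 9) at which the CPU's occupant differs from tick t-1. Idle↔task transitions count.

context switches = 4

t=0: queue=[D] q_used=0 → run D
t=1: queue=[D,H] q_used=1 → run D
t=2: queue=[H,D] q_used=0 → run H
t=3: queue=[H,D] q_used=1 → run H
t=4: queue=[D,H] q_used=0 → run D
t=5: queue=[D,H] q_used=1 → run D
t=6: queue=[H] q_used=0 → run H
t=7: queue=[H] q_used=1 → run H
t=8: queue=[H] q_used=0 → run H
t=9: (idle)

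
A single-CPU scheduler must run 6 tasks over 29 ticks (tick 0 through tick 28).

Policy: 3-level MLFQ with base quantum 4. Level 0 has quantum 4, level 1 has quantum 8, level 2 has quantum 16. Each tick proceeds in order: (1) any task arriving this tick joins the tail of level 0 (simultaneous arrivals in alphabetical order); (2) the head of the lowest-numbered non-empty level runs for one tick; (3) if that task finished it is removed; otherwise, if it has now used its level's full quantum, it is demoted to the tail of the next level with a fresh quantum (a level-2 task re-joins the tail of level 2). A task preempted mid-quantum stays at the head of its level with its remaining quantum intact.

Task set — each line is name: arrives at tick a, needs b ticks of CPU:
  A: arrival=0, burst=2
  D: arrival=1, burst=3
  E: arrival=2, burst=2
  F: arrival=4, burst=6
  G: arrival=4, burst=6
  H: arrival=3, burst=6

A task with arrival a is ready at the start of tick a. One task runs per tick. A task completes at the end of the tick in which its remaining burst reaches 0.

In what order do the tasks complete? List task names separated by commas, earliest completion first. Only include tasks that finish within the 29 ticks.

completion order = A, D, E, H, F, G

t=0: L0/L1/L2 = A/-/- → run A
t=1: L0/L1/L2 = AD/-/- → run A
t=2: L0/L1/L2 = DE/-/- → run D
t=3: L0/L1/L2 = DEH/-/- → run D
t=4: L0/L1/L2 = DEHFG/-/- → run D
t=5: L0/L1/L2 = EHFG/-/- → run E
t=6: L0/L1/L2 = EHFG/-/- → run E
t=7: L0/L1/L2 = HFG/-/- → run H
t=8: L0/L1/L2 = HFG/-/- → run H
t=9: L0/L1/L2 = HFG/-/- → run H
t=10: L0/L1/L2 = HFG/-/- → run H
t=11: L0/L1/L2 = FG/H/- → run F
t=12: L0/L1/L2 = FG/H/- → run F
t=13: L0/L1/L2 = FG/H/- → run F
t=14: L0/L1/L2 = FG/H/- → run F
t=15: L0/L1/L2 = G/HF/- → run G
t=16: L0/L1/L2 = G/HF/- → run G
t=17: L0/L1/L2 = G/HF/- → run G
t=18: L0/L1/L2 = G/HF/- → run G
t=19: L0/L1/L2 = -/HFG/- → run H
t=20: L0/L1/L2 = -/HFG/- → run H
t=21: L0/L1/L2 = -/FG/- → run F
t=22: L0/L1/L2 = -/FG/- → run F
t=23: L0/L1/L2 = -/G/- → run G
t=24: L0/L1/L2 = -/G/- → run G
t=25: (idle)
t=26: (idle)
t=27: (idle)
t=28: (idle)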